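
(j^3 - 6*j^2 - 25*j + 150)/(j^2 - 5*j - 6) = (j^2 - 25)/(j + 1)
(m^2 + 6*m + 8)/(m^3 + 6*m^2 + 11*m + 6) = (m + 4)/(m^2 + 4*m + 3)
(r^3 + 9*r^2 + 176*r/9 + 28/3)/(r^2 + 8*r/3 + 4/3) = (r^2 + 25*r/3 + 14)/(r + 2)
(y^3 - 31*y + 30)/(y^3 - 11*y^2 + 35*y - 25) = (y + 6)/(y - 5)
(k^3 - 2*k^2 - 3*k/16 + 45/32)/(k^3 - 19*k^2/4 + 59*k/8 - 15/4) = (k + 3/4)/(k - 2)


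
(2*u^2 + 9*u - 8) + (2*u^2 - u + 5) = 4*u^2 + 8*u - 3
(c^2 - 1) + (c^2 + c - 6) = 2*c^2 + c - 7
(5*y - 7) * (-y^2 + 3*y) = -5*y^3 + 22*y^2 - 21*y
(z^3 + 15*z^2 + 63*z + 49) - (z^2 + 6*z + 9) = z^3 + 14*z^2 + 57*z + 40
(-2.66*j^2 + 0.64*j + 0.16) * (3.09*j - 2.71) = -8.2194*j^3 + 9.1862*j^2 - 1.24*j - 0.4336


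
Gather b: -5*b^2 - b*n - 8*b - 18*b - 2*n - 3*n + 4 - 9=-5*b^2 + b*(-n - 26) - 5*n - 5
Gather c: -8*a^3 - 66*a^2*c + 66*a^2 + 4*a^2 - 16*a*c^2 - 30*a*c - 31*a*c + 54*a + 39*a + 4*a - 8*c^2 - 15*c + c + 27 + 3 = -8*a^3 + 70*a^2 + 97*a + c^2*(-16*a - 8) + c*(-66*a^2 - 61*a - 14) + 30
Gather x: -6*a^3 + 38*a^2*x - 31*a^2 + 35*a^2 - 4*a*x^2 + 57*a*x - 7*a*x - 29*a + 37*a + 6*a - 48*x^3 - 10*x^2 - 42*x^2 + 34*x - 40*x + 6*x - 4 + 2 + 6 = -6*a^3 + 4*a^2 + 14*a - 48*x^3 + x^2*(-4*a - 52) + x*(38*a^2 + 50*a) + 4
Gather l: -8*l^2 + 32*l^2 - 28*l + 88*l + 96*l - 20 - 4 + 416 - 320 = 24*l^2 + 156*l + 72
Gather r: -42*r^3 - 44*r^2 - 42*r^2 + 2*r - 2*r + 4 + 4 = -42*r^3 - 86*r^2 + 8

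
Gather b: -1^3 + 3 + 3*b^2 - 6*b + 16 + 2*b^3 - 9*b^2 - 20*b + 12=2*b^3 - 6*b^2 - 26*b + 30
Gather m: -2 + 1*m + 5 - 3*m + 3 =6 - 2*m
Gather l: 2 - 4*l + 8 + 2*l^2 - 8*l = 2*l^2 - 12*l + 10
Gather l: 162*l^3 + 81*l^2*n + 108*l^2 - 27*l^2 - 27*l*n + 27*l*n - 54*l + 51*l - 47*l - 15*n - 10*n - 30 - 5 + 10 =162*l^3 + l^2*(81*n + 81) - 50*l - 25*n - 25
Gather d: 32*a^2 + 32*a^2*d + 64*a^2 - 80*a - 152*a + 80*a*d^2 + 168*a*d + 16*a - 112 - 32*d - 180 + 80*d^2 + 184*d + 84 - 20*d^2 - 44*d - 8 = 96*a^2 - 216*a + d^2*(80*a + 60) + d*(32*a^2 + 168*a + 108) - 216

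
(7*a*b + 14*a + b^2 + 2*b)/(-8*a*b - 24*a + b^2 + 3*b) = (-7*a*b - 14*a - b^2 - 2*b)/(8*a*b + 24*a - b^2 - 3*b)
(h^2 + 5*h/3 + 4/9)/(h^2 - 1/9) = (3*h + 4)/(3*h - 1)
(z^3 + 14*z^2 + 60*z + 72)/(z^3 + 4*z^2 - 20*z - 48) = (z + 6)/(z - 4)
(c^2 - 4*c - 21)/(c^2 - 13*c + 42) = (c + 3)/(c - 6)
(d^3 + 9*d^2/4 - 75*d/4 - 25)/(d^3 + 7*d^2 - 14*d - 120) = (d + 5/4)/(d + 6)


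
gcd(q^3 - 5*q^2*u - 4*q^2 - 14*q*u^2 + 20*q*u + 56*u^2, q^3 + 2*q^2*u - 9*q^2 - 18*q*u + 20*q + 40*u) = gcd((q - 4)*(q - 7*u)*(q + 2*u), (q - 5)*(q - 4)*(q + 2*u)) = q^2 + 2*q*u - 4*q - 8*u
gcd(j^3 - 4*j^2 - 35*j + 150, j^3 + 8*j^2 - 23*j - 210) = j^2 + j - 30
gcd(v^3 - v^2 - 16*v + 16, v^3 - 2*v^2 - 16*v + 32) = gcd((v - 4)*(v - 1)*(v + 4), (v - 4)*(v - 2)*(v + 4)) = v^2 - 16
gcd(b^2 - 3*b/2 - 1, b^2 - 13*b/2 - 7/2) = b + 1/2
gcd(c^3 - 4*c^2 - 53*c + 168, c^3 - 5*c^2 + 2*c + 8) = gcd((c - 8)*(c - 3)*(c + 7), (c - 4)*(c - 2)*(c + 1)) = 1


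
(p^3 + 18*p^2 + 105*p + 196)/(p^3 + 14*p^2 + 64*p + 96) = (p^2 + 14*p + 49)/(p^2 + 10*p + 24)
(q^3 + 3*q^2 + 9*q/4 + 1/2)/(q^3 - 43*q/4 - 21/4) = (2*q^2 + 5*q + 2)/(2*q^2 - q - 21)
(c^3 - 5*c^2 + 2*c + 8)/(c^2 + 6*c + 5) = (c^2 - 6*c + 8)/(c + 5)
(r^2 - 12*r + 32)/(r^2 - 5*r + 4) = (r - 8)/(r - 1)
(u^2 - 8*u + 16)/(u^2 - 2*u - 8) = (u - 4)/(u + 2)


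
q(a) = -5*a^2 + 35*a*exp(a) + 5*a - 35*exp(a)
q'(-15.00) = 155.00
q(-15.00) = -1200.00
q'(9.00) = 2552386.44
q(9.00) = 2268503.50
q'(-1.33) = 5.99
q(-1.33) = -37.06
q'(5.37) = 40334.78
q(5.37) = 32745.94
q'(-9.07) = 95.66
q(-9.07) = -456.72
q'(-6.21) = 66.66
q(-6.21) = -224.38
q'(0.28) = 15.17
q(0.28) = -32.33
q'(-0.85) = 0.78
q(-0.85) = -35.54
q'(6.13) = 98515.73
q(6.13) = 82334.53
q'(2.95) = 1948.19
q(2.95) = 1275.22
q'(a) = 35*a*exp(a) - 10*a + 5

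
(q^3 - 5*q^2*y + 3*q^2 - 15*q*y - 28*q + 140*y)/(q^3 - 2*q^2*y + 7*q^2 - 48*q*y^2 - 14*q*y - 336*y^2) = (-q^2 + 5*q*y + 4*q - 20*y)/(-q^2 + 2*q*y + 48*y^2)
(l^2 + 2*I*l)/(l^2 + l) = (l + 2*I)/(l + 1)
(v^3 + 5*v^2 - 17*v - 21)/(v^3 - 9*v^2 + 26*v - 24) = (v^2 + 8*v + 7)/(v^2 - 6*v + 8)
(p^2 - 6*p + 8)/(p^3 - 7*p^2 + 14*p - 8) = 1/(p - 1)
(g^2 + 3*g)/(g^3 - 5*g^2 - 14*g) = (g + 3)/(g^2 - 5*g - 14)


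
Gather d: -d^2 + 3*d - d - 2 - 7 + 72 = -d^2 + 2*d + 63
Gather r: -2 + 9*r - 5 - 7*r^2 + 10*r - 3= -7*r^2 + 19*r - 10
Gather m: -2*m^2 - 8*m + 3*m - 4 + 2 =-2*m^2 - 5*m - 2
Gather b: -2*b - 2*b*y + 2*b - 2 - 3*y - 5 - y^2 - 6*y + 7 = -2*b*y - y^2 - 9*y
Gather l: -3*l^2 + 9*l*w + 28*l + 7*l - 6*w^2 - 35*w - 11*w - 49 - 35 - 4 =-3*l^2 + l*(9*w + 35) - 6*w^2 - 46*w - 88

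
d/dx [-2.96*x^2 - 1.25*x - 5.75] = -5.92*x - 1.25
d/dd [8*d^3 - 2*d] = 24*d^2 - 2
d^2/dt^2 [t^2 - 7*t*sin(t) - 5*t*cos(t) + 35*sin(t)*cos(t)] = 7*t*sin(t) + 5*t*cos(t) + 10*sin(t) - 70*sin(2*t) - 14*cos(t) + 2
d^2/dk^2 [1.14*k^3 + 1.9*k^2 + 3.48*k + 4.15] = 6.84*k + 3.8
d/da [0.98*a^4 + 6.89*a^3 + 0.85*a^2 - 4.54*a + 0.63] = 3.92*a^3 + 20.67*a^2 + 1.7*a - 4.54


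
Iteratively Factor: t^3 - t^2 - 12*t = (t)*(t^2 - t - 12) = t*(t - 4)*(t + 3)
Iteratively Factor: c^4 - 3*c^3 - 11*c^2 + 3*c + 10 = (c + 2)*(c^3 - 5*c^2 - c + 5) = (c - 1)*(c + 2)*(c^2 - 4*c - 5) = (c - 5)*(c - 1)*(c + 2)*(c + 1)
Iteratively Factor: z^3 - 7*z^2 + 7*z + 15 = (z - 3)*(z^2 - 4*z - 5) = (z - 5)*(z - 3)*(z + 1)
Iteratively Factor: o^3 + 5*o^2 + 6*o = (o + 2)*(o^2 + 3*o) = o*(o + 2)*(o + 3)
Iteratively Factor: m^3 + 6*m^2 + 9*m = (m + 3)*(m^2 + 3*m) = (m + 3)^2*(m)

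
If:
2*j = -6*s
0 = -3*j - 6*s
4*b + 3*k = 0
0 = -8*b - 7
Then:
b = -7/8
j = 0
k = 7/6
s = 0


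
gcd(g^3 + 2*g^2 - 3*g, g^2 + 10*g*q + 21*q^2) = 1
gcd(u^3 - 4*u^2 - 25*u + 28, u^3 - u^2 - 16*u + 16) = u^2 + 3*u - 4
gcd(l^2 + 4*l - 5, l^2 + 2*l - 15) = l + 5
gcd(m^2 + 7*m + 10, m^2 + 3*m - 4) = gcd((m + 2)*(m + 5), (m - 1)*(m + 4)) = 1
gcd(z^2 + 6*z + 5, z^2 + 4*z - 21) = 1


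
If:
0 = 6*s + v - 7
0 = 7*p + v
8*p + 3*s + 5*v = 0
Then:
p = 7/47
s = 63/47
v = -49/47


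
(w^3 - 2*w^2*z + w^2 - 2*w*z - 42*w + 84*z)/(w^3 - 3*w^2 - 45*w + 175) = (w^2 - 2*w*z - 6*w + 12*z)/(w^2 - 10*w + 25)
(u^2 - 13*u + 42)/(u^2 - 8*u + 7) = (u - 6)/(u - 1)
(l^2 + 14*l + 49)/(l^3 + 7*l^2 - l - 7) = (l + 7)/(l^2 - 1)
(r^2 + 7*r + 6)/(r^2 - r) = (r^2 + 7*r + 6)/(r*(r - 1))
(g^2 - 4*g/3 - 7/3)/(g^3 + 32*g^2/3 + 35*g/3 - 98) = (g + 1)/(g^2 + 13*g + 42)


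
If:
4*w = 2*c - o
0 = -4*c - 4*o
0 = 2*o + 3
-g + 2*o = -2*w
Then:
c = 3/2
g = -3/4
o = -3/2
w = 9/8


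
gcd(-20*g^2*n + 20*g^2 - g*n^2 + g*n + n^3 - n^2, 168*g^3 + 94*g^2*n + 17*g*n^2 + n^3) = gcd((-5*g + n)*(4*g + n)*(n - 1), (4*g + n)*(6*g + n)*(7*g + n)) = 4*g + n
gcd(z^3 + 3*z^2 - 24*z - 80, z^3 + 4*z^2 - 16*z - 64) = z^2 + 8*z + 16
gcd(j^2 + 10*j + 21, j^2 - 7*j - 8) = 1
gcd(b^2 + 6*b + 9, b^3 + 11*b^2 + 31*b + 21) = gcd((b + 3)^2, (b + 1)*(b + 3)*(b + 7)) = b + 3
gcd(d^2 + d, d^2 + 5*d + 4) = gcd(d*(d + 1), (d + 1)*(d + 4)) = d + 1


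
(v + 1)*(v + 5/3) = v^2 + 8*v/3 + 5/3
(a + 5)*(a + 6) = a^2 + 11*a + 30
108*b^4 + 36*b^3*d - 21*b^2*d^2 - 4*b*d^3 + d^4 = (-6*b + d)*(-3*b + d)*(2*b + d)*(3*b + d)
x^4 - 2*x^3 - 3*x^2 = x^2*(x - 3)*(x + 1)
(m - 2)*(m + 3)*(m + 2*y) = m^3 + 2*m^2*y + m^2 + 2*m*y - 6*m - 12*y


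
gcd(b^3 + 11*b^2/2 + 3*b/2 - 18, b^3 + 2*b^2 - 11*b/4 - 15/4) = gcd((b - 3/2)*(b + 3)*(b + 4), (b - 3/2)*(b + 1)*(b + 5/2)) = b - 3/2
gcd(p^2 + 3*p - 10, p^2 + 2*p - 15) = p + 5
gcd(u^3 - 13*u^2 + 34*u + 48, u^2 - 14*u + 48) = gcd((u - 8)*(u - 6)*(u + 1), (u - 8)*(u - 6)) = u^2 - 14*u + 48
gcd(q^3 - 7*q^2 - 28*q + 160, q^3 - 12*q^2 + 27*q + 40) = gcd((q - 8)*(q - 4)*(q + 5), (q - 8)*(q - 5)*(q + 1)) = q - 8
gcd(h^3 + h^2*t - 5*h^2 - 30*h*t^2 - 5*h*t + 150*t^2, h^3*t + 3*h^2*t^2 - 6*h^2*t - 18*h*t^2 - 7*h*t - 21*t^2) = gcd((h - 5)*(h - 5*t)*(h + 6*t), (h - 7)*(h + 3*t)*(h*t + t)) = 1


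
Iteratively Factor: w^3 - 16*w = (w)*(w^2 - 16) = w*(w + 4)*(w - 4)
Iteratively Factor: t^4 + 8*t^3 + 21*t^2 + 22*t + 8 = (t + 4)*(t^3 + 4*t^2 + 5*t + 2) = (t + 2)*(t + 4)*(t^2 + 2*t + 1) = (t + 1)*(t + 2)*(t + 4)*(t + 1)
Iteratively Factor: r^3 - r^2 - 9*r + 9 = (r - 3)*(r^2 + 2*r - 3) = (r - 3)*(r - 1)*(r + 3)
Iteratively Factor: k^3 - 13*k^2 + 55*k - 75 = (k - 3)*(k^2 - 10*k + 25) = (k - 5)*(k - 3)*(k - 5)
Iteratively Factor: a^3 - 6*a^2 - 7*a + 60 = (a - 5)*(a^2 - a - 12) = (a - 5)*(a + 3)*(a - 4)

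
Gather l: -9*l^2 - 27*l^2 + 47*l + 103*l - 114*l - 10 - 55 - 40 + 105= -36*l^2 + 36*l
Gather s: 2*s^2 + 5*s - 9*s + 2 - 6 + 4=2*s^2 - 4*s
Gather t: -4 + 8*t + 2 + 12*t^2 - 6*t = 12*t^2 + 2*t - 2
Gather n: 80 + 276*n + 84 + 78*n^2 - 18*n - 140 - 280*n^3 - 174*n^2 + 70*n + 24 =-280*n^3 - 96*n^2 + 328*n + 48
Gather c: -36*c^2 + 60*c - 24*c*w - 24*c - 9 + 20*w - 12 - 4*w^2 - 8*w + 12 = -36*c^2 + c*(36 - 24*w) - 4*w^2 + 12*w - 9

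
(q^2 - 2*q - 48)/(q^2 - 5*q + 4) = (q^2 - 2*q - 48)/(q^2 - 5*q + 4)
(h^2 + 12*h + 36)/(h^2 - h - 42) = (h + 6)/(h - 7)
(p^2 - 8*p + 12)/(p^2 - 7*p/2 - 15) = 2*(p - 2)/(2*p + 5)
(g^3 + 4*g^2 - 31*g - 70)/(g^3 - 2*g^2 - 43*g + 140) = (g + 2)/(g - 4)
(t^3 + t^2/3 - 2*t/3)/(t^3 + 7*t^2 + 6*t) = (t - 2/3)/(t + 6)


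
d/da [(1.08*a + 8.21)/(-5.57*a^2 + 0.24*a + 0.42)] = (6.0156*a^2 + 91.4594*a - 1.5168)/(31.0249*a^4 - 2.6736*a^3 - 4.6212*a^2 + 0.2016*a + 0.1764)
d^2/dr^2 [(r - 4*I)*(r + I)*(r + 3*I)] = 6*r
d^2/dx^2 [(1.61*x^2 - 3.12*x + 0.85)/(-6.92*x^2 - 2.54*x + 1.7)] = (355.408432*x^3 - 357.86088*x^2 + 130.5804*x - 13.328)/(331.373888*x^6 + 364.894368*x^5 - 110.285424*x^4 - 162.896296*x^3 + 27.09324*x^2 + 22.0218*x - 4.913)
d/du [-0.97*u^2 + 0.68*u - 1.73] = 0.68 - 1.94*u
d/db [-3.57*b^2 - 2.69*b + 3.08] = -7.14*b - 2.69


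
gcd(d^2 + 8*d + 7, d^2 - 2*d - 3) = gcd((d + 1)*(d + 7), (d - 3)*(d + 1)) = d + 1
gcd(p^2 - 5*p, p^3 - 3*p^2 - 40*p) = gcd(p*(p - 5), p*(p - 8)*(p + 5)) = p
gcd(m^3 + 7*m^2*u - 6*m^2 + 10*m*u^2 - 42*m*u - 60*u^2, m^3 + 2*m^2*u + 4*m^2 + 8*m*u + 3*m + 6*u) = m + 2*u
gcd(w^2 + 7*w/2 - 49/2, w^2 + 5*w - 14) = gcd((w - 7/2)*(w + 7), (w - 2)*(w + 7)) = w + 7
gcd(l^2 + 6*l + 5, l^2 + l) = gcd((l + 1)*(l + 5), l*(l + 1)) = l + 1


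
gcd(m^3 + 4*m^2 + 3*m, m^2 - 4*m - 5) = m + 1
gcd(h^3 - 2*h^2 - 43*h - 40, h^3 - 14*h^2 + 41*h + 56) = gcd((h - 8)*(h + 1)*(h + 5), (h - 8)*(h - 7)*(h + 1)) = h^2 - 7*h - 8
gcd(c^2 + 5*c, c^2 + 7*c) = c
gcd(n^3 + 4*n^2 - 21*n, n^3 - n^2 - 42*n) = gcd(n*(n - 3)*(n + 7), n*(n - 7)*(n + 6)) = n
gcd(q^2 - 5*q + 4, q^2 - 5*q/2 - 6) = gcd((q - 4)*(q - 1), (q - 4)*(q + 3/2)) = q - 4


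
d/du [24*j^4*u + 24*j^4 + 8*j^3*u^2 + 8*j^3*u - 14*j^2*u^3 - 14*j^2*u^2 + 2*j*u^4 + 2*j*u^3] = 2*j*(12*j^3 + 8*j^2*u + 4*j^2 - 21*j*u^2 - 14*j*u + 4*u^3 + 3*u^2)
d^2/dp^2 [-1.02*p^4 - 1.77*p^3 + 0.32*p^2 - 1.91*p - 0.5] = -12.24*p^2 - 10.62*p + 0.64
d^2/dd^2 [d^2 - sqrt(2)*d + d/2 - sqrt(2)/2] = 2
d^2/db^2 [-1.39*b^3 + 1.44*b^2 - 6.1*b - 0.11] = 2.88 - 8.34*b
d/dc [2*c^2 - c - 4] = 4*c - 1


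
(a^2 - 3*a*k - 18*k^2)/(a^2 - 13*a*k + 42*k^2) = (a + 3*k)/(a - 7*k)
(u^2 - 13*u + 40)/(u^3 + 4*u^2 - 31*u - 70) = (u - 8)/(u^2 + 9*u + 14)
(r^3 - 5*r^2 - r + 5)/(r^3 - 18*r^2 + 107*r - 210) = (r^2 - 1)/(r^2 - 13*r + 42)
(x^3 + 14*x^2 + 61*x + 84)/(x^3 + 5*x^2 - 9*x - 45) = (x^2 + 11*x + 28)/(x^2 + 2*x - 15)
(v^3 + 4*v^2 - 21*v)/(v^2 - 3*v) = v + 7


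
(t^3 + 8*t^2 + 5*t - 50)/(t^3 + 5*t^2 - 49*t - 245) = (t^2 + 3*t - 10)/(t^2 - 49)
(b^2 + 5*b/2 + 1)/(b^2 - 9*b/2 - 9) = (2*b^2 + 5*b + 2)/(2*b^2 - 9*b - 18)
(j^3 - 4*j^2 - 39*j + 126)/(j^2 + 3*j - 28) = (j^3 - 4*j^2 - 39*j + 126)/(j^2 + 3*j - 28)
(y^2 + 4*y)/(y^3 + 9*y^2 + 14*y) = (y + 4)/(y^2 + 9*y + 14)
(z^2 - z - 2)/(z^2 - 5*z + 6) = (z + 1)/(z - 3)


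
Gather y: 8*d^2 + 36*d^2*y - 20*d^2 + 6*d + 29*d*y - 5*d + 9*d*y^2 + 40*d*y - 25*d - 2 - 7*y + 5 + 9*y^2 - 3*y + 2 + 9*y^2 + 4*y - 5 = -12*d^2 - 24*d + y^2*(9*d + 18) + y*(36*d^2 + 69*d - 6)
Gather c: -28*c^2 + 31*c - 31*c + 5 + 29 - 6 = 28 - 28*c^2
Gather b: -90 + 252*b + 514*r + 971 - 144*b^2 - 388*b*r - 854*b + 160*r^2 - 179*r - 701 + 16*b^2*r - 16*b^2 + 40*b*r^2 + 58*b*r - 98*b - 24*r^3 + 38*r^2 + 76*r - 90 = b^2*(16*r - 160) + b*(40*r^2 - 330*r - 700) - 24*r^3 + 198*r^2 + 411*r + 90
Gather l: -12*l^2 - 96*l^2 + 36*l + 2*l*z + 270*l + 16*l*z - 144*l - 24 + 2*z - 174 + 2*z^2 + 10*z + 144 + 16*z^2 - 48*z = -108*l^2 + l*(18*z + 162) + 18*z^2 - 36*z - 54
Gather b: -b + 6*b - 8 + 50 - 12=5*b + 30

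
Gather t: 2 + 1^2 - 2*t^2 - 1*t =-2*t^2 - t + 3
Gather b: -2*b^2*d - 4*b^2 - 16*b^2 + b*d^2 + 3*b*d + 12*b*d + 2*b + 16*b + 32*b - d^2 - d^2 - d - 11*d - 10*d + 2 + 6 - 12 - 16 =b^2*(-2*d - 20) + b*(d^2 + 15*d + 50) - 2*d^2 - 22*d - 20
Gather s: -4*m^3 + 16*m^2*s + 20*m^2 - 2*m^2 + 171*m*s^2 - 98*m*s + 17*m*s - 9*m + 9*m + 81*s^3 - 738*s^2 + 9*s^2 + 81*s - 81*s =-4*m^3 + 18*m^2 + 81*s^3 + s^2*(171*m - 729) + s*(16*m^2 - 81*m)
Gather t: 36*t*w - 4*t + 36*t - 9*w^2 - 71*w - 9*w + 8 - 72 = t*(36*w + 32) - 9*w^2 - 80*w - 64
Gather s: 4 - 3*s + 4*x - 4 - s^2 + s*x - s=-s^2 + s*(x - 4) + 4*x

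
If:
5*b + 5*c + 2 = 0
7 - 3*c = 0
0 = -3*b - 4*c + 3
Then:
No Solution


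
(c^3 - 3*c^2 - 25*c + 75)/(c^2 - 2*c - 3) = (c^2 - 25)/(c + 1)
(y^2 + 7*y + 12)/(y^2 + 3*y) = (y + 4)/y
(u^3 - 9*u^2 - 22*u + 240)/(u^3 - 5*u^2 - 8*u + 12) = (u^2 - 3*u - 40)/(u^2 + u - 2)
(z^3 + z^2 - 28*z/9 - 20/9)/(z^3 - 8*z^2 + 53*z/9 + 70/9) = (z + 2)/(z - 7)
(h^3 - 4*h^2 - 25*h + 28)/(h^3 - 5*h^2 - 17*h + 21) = (h + 4)/(h + 3)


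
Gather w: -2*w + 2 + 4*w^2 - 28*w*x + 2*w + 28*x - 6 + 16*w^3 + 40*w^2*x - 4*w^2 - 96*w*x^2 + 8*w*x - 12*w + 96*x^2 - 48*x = 16*w^3 + 40*w^2*x + w*(-96*x^2 - 20*x - 12) + 96*x^2 - 20*x - 4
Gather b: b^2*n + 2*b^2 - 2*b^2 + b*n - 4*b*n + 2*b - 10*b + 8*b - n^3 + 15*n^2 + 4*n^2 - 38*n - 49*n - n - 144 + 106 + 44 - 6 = b^2*n - 3*b*n - n^3 + 19*n^2 - 88*n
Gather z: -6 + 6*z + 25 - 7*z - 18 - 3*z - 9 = -4*z - 8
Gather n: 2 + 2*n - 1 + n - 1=3*n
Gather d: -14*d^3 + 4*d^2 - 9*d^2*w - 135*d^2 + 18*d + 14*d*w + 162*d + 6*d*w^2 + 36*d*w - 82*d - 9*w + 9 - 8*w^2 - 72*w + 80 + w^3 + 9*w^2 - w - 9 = -14*d^3 + d^2*(-9*w - 131) + d*(6*w^2 + 50*w + 98) + w^3 + w^2 - 82*w + 80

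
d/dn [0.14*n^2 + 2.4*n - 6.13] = 0.28*n + 2.4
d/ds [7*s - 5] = 7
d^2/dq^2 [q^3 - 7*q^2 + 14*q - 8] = 6*q - 14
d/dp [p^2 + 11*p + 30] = 2*p + 11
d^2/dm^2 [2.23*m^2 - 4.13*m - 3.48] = 4.46000000000000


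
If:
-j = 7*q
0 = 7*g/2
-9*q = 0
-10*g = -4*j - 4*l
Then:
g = 0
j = 0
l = 0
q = 0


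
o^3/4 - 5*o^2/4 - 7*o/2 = o*(o/4 + 1/2)*(o - 7)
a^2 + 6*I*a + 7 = (a - I)*(a + 7*I)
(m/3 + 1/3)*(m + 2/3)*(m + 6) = m^3/3 + 23*m^2/9 + 32*m/9 + 4/3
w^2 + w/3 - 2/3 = (w - 2/3)*(w + 1)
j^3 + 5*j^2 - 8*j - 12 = (j - 2)*(j + 1)*(j + 6)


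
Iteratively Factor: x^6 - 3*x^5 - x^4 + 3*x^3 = (x - 3)*(x^5 - x^3) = x*(x - 3)*(x^4 - x^2) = x^2*(x - 3)*(x^3 - x) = x^3*(x - 3)*(x^2 - 1) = x^3*(x - 3)*(x - 1)*(x + 1)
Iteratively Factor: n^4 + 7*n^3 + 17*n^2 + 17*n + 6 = (n + 3)*(n^3 + 4*n^2 + 5*n + 2) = (n + 2)*(n + 3)*(n^2 + 2*n + 1) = (n + 1)*(n + 2)*(n + 3)*(n + 1)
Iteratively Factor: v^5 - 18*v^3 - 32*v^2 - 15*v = (v + 1)*(v^4 - v^3 - 17*v^2 - 15*v) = (v + 1)^2*(v^3 - 2*v^2 - 15*v) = v*(v + 1)^2*(v^2 - 2*v - 15) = v*(v + 1)^2*(v + 3)*(v - 5)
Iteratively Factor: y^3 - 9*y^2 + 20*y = (y - 4)*(y^2 - 5*y) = (y - 5)*(y - 4)*(y)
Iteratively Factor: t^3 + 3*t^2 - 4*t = (t - 1)*(t^2 + 4*t) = (t - 1)*(t + 4)*(t)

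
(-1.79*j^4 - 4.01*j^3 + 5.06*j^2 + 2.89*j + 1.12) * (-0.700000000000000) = 1.253*j^4 + 2.807*j^3 - 3.542*j^2 - 2.023*j - 0.784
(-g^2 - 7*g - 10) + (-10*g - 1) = -g^2 - 17*g - 11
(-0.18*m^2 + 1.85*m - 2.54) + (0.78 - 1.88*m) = -0.18*m^2 - 0.0299999999999998*m - 1.76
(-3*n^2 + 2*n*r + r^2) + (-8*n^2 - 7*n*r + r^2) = -11*n^2 - 5*n*r + 2*r^2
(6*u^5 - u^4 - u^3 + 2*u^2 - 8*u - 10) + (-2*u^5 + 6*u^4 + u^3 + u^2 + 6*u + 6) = 4*u^5 + 5*u^4 + 3*u^2 - 2*u - 4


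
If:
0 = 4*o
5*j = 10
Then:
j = 2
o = 0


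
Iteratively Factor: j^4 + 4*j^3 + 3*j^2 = (j + 3)*(j^3 + j^2) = j*(j + 3)*(j^2 + j) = j*(j + 1)*(j + 3)*(j)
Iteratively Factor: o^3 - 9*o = (o)*(o^2 - 9) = o*(o + 3)*(o - 3)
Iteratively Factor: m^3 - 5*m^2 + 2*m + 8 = (m - 2)*(m^2 - 3*m - 4) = (m - 2)*(m + 1)*(m - 4)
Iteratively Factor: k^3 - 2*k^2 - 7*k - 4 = (k + 1)*(k^2 - 3*k - 4) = (k - 4)*(k + 1)*(k + 1)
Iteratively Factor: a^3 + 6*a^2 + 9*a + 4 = (a + 1)*(a^2 + 5*a + 4) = (a + 1)^2*(a + 4)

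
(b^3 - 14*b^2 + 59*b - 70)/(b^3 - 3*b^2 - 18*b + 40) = (b - 7)/(b + 4)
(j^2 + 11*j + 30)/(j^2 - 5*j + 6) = (j^2 + 11*j + 30)/(j^2 - 5*j + 6)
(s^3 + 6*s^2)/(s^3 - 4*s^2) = (s + 6)/(s - 4)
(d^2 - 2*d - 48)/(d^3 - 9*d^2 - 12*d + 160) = (d + 6)/(d^2 - d - 20)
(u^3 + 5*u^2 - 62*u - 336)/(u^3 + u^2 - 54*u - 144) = (u + 7)/(u + 3)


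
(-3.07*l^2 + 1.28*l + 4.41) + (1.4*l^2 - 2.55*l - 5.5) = -1.67*l^2 - 1.27*l - 1.09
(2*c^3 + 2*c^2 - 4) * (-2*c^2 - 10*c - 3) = -4*c^5 - 24*c^4 - 26*c^3 + 2*c^2 + 40*c + 12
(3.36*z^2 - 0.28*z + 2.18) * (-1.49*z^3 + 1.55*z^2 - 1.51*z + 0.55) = -5.0064*z^5 + 5.6252*z^4 - 8.7558*z^3 + 5.6498*z^2 - 3.4458*z + 1.199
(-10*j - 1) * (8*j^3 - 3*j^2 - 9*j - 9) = -80*j^4 + 22*j^3 + 93*j^2 + 99*j + 9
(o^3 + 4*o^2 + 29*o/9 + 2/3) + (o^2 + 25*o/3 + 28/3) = o^3 + 5*o^2 + 104*o/9 + 10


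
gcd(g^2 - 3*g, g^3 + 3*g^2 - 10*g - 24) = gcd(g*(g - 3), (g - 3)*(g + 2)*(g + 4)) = g - 3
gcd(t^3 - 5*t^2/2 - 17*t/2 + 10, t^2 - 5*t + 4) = t^2 - 5*t + 4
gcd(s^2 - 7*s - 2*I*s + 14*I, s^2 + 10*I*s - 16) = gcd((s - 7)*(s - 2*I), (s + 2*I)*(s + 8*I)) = 1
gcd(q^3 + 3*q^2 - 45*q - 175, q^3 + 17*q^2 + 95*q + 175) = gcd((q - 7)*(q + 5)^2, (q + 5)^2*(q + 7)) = q^2 + 10*q + 25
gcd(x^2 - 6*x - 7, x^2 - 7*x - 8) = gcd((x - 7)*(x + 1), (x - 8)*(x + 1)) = x + 1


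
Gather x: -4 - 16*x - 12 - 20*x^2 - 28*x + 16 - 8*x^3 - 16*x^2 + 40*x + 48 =-8*x^3 - 36*x^2 - 4*x + 48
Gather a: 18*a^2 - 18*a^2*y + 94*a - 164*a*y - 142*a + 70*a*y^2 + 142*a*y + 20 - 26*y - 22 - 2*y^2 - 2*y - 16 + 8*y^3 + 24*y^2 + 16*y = a^2*(18 - 18*y) + a*(70*y^2 - 22*y - 48) + 8*y^3 + 22*y^2 - 12*y - 18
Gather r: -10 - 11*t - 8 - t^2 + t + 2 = -t^2 - 10*t - 16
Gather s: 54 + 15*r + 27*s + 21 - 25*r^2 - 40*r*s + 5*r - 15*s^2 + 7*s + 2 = -25*r^2 + 20*r - 15*s^2 + s*(34 - 40*r) + 77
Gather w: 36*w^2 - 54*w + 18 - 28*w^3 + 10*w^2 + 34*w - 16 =-28*w^3 + 46*w^2 - 20*w + 2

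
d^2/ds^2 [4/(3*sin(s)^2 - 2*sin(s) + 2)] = 8*(-18*sin(s)^4 + 9*sin(s)^3 + 37*sin(s)^2 - 20*sin(s) - 2)/(3*sin(s)^2 - 2*sin(s) + 2)^3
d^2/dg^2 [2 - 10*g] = 0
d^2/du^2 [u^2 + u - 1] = 2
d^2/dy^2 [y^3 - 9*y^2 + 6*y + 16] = 6*y - 18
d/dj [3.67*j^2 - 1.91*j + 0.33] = 7.34*j - 1.91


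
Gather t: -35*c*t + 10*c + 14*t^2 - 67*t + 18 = 10*c + 14*t^2 + t*(-35*c - 67) + 18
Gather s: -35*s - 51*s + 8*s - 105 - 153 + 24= -78*s - 234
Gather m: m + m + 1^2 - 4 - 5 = 2*m - 8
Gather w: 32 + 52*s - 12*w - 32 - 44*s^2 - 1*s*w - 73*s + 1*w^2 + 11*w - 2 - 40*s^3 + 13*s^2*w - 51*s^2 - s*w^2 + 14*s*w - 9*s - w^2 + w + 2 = -40*s^3 - 95*s^2 - s*w^2 - 30*s + w*(13*s^2 + 13*s)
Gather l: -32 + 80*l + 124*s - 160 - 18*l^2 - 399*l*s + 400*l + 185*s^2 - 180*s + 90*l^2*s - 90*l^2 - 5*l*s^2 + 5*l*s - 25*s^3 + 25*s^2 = l^2*(90*s - 108) + l*(-5*s^2 - 394*s + 480) - 25*s^3 + 210*s^2 - 56*s - 192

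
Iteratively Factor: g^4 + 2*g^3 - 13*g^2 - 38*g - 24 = (g + 2)*(g^3 - 13*g - 12) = (g - 4)*(g + 2)*(g^2 + 4*g + 3) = (g - 4)*(g + 1)*(g + 2)*(g + 3)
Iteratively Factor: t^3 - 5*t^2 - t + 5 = (t - 5)*(t^2 - 1) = (t - 5)*(t + 1)*(t - 1)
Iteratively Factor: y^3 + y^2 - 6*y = (y)*(y^2 + y - 6) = y*(y - 2)*(y + 3)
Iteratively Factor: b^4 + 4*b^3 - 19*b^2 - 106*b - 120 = (b + 2)*(b^3 + 2*b^2 - 23*b - 60) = (b + 2)*(b + 4)*(b^2 - 2*b - 15) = (b - 5)*(b + 2)*(b + 4)*(b + 3)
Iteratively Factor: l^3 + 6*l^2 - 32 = (l + 4)*(l^2 + 2*l - 8) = (l - 2)*(l + 4)*(l + 4)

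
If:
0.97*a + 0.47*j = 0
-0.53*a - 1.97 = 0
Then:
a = -3.72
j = 7.67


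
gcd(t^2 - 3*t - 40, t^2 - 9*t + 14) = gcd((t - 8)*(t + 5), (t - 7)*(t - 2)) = 1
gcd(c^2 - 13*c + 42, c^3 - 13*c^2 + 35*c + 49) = c - 7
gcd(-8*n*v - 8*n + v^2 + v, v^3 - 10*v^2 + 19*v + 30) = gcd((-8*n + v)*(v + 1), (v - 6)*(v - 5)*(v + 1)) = v + 1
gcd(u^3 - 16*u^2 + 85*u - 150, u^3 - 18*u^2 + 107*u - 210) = u^2 - 11*u + 30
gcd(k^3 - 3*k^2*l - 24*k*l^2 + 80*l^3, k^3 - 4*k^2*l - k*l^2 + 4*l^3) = k - 4*l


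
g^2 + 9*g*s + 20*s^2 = (g + 4*s)*(g + 5*s)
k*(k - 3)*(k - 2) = k^3 - 5*k^2 + 6*k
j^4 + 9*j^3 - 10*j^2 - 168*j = j*(j - 4)*(j + 6)*(j + 7)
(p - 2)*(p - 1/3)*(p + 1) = p^3 - 4*p^2/3 - 5*p/3 + 2/3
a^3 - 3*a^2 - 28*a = a*(a - 7)*(a + 4)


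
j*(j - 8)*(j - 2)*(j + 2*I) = j^4 - 10*j^3 + 2*I*j^3 + 16*j^2 - 20*I*j^2 + 32*I*j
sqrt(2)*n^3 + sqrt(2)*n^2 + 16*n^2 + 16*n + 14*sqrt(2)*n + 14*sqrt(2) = (n + sqrt(2))*(n + 7*sqrt(2))*(sqrt(2)*n + sqrt(2))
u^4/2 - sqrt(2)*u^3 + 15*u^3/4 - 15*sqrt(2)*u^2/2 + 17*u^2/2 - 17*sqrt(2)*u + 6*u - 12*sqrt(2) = (u/2 + 1)*(u + 3/2)*(u + 4)*(u - 2*sqrt(2))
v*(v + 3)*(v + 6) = v^3 + 9*v^2 + 18*v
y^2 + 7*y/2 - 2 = (y - 1/2)*(y + 4)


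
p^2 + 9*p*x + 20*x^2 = (p + 4*x)*(p + 5*x)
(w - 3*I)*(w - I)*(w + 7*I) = w^3 + 3*I*w^2 + 25*w - 21*I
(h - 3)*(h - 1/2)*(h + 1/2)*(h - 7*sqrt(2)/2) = h^4 - 7*sqrt(2)*h^3/2 - 3*h^3 - h^2/4 + 21*sqrt(2)*h^2/2 + 3*h/4 + 7*sqrt(2)*h/8 - 21*sqrt(2)/8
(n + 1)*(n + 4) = n^2 + 5*n + 4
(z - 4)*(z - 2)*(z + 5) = z^3 - z^2 - 22*z + 40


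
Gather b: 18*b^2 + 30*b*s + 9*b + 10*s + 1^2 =18*b^2 + b*(30*s + 9) + 10*s + 1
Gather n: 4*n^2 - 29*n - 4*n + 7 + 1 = 4*n^2 - 33*n + 8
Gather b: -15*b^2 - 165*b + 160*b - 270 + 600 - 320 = -15*b^2 - 5*b + 10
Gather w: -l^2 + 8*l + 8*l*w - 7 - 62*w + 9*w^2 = -l^2 + 8*l + 9*w^2 + w*(8*l - 62) - 7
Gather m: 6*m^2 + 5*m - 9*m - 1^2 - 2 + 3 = 6*m^2 - 4*m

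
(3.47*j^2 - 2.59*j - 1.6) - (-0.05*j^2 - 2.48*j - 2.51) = 3.52*j^2 - 0.11*j + 0.91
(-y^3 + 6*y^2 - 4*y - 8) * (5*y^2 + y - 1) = -5*y^5 + 29*y^4 - 13*y^3 - 50*y^2 - 4*y + 8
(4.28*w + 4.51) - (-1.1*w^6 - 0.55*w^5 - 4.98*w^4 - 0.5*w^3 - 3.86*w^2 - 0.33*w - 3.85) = 1.1*w^6 + 0.55*w^5 + 4.98*w^4 + 0.5*w^3 + 3.86*w^2 + 4.61*w + 8.36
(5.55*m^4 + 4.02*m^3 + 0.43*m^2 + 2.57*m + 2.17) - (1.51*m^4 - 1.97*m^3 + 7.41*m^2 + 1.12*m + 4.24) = 4.04*m^4 + 5.99*m^3 - 6.98*m^2 + 1.45*m - 2.07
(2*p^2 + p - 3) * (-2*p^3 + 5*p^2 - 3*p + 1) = -4*p^5 + 8*p^4 + 5*p^3 - 16*p^2 + 10*p - 3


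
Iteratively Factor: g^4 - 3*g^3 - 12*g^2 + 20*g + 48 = (g - 3)*(g^3 - 12*g - 16) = (g - 3)*(g + 2)*(g^2 - 2*g - 8) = (g - 4)*(g - 3)*(g + 2)*(g + 2)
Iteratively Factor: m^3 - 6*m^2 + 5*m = (m - 5)*(m^2 - m) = (m - 5)*(m - 1)*(m)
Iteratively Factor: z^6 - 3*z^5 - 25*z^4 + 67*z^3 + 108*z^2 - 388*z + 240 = (z - 2)*(z^5 - z^4 - 27*z^3 + 13*z^2 + 134*z - 120) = (z - 2)^2*(z^4 + z^3 - 25*z^2 - 37*z + 60) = (z - 2)^2*(z + 4)*(z^3 - 3*z^2 - 13*z + 15) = (z - 2)^2*(z - 1)*(z + 4)*(z^2 - 2*z - 15) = (z - 5)*(z - 2)^2*(z - 1)*(z + 4)*(z + 3)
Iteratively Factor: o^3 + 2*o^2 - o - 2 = (o + 2)*(o^2 - 1) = (o + 1)*(o + 2)*(o - 1)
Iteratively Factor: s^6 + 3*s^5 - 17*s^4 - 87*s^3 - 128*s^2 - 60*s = (s + 2)*(s^5 + s^4 - 19*s^3 - 49*s^2 - 30*s) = s*(s + 2)*(s^4 + s^3 - 19*s^2 - 49*s - 30) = s*(s + 1)*(s + 2)*(s^3 - 19*s - 30) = s*(s - 5)*(s + 1)*(s + 2)*(s^2 + 5*s + 6) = s*(s - 5)*(s + 1)*(s + 2)*(s + 3)*(s + 2)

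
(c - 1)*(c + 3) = c^2 + 2*c - 3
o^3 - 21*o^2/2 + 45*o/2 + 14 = (o - 7)*(o - 4)*(o + 1/2)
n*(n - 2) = n^2 - 2*n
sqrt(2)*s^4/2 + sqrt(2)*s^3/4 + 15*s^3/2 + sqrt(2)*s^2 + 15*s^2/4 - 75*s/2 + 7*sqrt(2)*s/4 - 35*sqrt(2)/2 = (s - 2)*(s + 5/2)*(s + 7*sqrt(2))*(sqrt(2)*s/2 + 1/2)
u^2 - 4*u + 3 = (u - 3)*(u - 1)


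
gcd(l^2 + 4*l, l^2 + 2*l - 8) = l + 4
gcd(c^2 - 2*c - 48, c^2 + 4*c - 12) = c + 6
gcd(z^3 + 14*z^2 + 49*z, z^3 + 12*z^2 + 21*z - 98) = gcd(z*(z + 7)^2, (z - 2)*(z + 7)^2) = z^2 + 14*z + 49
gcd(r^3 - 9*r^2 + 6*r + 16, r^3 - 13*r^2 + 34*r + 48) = r^2 - 7*r - 8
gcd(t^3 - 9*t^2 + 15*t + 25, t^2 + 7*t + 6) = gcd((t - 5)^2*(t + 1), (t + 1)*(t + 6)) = t + 1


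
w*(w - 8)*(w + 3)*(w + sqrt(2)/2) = w^4 - 5*w^3 + sqrt(2)*w^3/2 - 24*w^2 - 5*sqrt(2)*w^2/2 - 12*sqrt(2)*w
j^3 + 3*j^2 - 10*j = j*(j - 2)*(j + 5)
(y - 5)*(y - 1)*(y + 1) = y^3 - 5*y^2 - y + 5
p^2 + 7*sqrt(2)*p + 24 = (p + 3*sqrt(2))*(p + 4*sqrt(2))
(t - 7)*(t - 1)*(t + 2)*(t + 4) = t^4 - 2*t^3 - 33*t^2 - 22*t + 56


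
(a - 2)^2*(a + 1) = a^3 - 3*a^2 + 4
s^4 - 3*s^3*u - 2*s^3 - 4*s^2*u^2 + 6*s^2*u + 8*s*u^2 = s*(s - 2)*(s - 4*u)*(s + u)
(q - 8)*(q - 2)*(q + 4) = q^3 - 6*q^2 - 24*q + 64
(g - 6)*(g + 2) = g^2 - 4*g - 12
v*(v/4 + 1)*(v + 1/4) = v^3/4 + 17*v^2/16 + v/4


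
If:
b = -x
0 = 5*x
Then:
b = 0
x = 0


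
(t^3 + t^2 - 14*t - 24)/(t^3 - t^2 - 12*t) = (t + 2)/t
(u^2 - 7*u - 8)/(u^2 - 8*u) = (u + 1)/u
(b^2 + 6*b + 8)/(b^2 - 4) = (b + 4)/(b - 2)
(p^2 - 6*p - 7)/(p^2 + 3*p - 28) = (p^2 - 6*p - 7)/(p^2 + 3*p - 28)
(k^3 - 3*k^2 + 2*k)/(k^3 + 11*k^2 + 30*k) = (k^2 - 3*k + 2)/(k^2 + 11*k + 30)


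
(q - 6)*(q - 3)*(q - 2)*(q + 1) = q^4 - 10*q^3 + 25*q^2 - 36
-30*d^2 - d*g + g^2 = (-6*d + g)*(5*d + g)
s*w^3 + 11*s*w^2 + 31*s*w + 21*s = (w + 3)*(w + 7)*(s*w + s)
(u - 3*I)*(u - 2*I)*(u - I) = u^3 - 6*I*u^2 - 11*u + 6*I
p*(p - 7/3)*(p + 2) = p^3 - p^2/3 - 14*p/3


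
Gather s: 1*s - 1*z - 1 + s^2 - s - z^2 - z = s^2 - z^2 - 2*z - 1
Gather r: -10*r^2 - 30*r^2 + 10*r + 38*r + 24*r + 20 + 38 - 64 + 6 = -40*r^2 + 72*r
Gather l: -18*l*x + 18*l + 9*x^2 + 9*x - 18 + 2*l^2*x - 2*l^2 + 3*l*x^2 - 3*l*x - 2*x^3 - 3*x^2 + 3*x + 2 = l^2*(2*x - 2) + l*(3*x^2 - 21*x + 18) - 2*x^3 + 6*x^2 + 12*x - 16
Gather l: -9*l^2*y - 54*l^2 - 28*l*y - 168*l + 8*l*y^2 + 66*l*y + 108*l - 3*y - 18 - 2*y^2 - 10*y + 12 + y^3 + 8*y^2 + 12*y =l^2*(-9*y - 54) + l*(8*y^2 + 38*y - 60) + y^3 + 6*y^2 - y - 6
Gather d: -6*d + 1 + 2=3 - 6*d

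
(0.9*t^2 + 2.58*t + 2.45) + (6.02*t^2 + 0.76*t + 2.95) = 6.92*t^2 + 3.34*t + 5.4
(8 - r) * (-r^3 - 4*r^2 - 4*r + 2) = r^4 - 4*r^3 - 28*r^2 - 34*r + 16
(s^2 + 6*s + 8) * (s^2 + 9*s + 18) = s^4 + 15*s^3 + 80*s^2 + 180*s + 144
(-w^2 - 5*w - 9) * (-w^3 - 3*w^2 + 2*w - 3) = w^5 + 8*w^4 + 22*w^3 + 20*w^2 - 3*w + 27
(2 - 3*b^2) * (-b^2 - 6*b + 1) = 3*b^4 + 18*b^3 - 5*b^2 - 12*b + 2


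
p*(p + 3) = p^2 + 3*p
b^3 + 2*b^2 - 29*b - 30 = (b - 5)*(b + 1)*(b + 6)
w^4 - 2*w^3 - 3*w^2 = w^2*(w - 3)*(w + 1)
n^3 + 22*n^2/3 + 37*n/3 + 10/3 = (n + 1/3)*(n + 2)*(n + 5)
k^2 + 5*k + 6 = (k + 2)*(k + 3)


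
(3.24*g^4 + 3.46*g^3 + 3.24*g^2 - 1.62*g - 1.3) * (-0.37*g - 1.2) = -1.1988*g^5 - 5.1682*g^4 - 5.3508*g^3 - 3.2886*g^2 + 2.425*g + 1.56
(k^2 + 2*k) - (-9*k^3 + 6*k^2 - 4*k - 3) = 9*k^3 - 5*k^2 + 6*k + 3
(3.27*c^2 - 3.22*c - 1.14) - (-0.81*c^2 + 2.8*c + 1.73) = 4.08*c^2 - 6.02*c - 2.87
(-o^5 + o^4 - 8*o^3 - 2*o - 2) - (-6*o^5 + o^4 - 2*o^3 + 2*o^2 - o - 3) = 5*o^5 - 6*o^3 - 2*o^2 - o + 1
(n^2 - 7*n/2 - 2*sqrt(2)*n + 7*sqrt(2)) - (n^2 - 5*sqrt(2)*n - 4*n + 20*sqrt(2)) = n/2 + 3*sqrt(2)*n - 13*sqrt(2)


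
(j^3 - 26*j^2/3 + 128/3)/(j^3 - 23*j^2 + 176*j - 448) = (3*j^2 - 2*j - 16)/(3*(j^2 - 15*j + 56))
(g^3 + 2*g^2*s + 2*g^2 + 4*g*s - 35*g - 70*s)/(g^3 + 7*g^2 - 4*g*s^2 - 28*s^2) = (5 - g)/(-g + 2*s)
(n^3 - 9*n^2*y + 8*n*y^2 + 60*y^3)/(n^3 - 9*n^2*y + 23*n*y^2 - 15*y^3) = (n^2 - 4*n*y - 12*y^2)/(n^2 - 4*n*y + 3*y^2)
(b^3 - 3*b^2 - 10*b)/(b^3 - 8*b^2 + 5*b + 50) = b/(b - 5)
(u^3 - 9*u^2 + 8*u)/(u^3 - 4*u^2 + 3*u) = (u - 8)/(u - 3)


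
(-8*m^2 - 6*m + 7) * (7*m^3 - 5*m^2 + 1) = -56*m^5 - 2*m^4 + 79*m^3 - 43*m^2 - 6*m + 7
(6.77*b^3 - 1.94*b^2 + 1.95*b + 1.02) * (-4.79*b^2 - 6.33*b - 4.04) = -32.4283*b^5 - 33.5615*b^4 - 24.4111*b^3 - 9.3917*b^2 - 14.3346*b - 4.1208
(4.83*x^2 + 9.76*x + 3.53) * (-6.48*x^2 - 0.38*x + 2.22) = -31.2984*x^4 - 65.0802*x^3 - 15.8606*x^2 + 20.3258*x + 7.8366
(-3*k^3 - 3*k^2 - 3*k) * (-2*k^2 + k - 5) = 6*k^5 + 3*k^4 + 18*k^3 + 12*k^2 + 15*k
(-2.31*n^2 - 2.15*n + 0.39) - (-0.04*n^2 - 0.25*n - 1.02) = -2.27*n^2 - 1.9*n + 1.41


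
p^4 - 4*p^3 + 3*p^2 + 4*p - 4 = (p - 2)^2*(p - 1)*(p + 1)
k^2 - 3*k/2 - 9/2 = (k - 3)*(k + 3/2)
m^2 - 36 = (m - 6)*(m + 6)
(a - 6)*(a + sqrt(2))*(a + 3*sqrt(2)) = a^3 - 6*a^2 + 4*sqrt(2)*a^2 - 24*sqrt(2)*a + 6*a - 36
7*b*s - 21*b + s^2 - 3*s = (7*b + s)*(s - 3)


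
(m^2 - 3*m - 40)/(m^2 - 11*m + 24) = (m + 5)/(m - 3)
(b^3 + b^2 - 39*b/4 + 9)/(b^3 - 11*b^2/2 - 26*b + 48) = (b - 3/2)/(b - 8)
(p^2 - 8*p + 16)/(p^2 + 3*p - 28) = (p - 4)/(p + 7)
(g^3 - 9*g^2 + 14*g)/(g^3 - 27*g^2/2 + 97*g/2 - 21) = 2*g*(g - 2)/(2*g^2 - 13*g + 6)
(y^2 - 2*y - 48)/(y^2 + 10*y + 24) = (y - 8)/(y + 4)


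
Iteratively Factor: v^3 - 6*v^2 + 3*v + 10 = (v + 1)*(v^2 - 7*v + 10) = (v - 5)*(v + 1)*(v - 2)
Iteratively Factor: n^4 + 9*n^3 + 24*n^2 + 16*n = (n + 4)*(n^3 + 5*n^2 + 4*n) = (n + 1)*(n + 4)*(n^2 + 4*n) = (n + 1)*(n + 4)^2*(n)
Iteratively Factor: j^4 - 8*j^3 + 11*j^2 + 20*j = (j + 1)*(j^3 - 9*j^2 + 20*j) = (j - 5)*(j + 1)*(j^2 - 4*j) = (j - 5)*(j - 4)*(j + 1)*(j)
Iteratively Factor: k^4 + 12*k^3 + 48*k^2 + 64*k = (k + 4)*(k^3 + 8*k^2 + 16*k) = (k + 4)^2*(k^2 + 4*k) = k*(k + 4)^2*(k + 4)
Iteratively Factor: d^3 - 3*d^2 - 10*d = (d)*(d^2 - 3*d - 10) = d*(d + 2)*(d - 5)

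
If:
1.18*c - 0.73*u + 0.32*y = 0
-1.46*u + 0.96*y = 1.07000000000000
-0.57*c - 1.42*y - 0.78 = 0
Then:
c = -0.50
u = -0.96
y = -0.35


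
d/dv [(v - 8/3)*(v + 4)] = 2*v + 4/3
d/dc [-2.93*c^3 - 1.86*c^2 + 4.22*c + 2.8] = -8.79*c^2 - 3.72*c + 4.22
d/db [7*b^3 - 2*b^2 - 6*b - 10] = 21*b^2 - 4*b - 6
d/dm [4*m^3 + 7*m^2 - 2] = 2*m*(6*m + 7)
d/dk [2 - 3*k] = -3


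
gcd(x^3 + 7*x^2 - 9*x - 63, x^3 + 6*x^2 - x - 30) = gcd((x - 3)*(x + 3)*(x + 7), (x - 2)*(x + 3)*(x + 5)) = x + 3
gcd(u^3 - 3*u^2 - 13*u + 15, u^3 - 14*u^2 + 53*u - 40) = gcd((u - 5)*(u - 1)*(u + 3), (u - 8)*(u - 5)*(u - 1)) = u^2 - 6*u + 5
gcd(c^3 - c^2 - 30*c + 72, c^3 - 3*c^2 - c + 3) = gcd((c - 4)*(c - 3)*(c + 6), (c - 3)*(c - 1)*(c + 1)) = c - 3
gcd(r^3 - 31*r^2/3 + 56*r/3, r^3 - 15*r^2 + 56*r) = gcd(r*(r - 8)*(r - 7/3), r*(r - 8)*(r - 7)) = r^2 - 8*r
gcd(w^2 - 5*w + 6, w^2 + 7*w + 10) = 1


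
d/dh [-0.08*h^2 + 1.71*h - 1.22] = 1.71 - 0.16*h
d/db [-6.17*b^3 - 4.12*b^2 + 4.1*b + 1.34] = -18.51*b^2 - 8.24*b + 4.1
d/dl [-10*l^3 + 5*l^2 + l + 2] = -30*l^2 + 10*l + 1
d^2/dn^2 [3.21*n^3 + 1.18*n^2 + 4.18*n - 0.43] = 19.26*n + 2.36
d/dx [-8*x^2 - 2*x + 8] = -16*x - 2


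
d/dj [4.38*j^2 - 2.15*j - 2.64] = 8.76*j - 2.15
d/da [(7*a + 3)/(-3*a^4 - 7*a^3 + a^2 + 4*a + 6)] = (-21*a^4 - 49*a^3 + 7*a^2 + 28*a + (7*a + 3)*(12*a^3 + 21*a^2 - 2*a - 4) + 42)/(-3*a^4 - 7*a^3 + a^2 + 4*a + 6)^2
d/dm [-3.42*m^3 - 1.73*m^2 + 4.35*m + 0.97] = -10.26*m^2 - 3.46*m + 4.35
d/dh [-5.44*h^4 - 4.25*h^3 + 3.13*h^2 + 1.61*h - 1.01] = -21.76*h^3 - 12.75*h^2 + 6.26*h + 1.61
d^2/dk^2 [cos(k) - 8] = -cos(k)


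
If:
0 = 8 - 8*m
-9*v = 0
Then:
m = 1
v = 0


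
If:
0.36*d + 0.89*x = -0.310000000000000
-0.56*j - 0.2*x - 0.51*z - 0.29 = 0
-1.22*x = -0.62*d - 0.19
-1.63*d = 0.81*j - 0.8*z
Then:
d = -0.55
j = 0.29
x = -0.12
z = -0.83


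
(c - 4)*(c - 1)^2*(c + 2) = c^4 - 4*c^3 - 3*c^2 + 14*c - 8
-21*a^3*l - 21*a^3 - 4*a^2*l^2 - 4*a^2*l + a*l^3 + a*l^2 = (-7*a + l)*(3*a + l)*(a*l + a)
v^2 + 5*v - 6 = (v - 1)*(v + 6)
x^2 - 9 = (x - 3)*(x + 3)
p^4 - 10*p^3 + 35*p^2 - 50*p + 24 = (p - 4)*(p - 3)*(p - 2)*(p - 1)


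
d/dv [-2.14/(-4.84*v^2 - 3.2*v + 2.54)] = (-20.7152*v - 6.848)/(4.84*v^2 + 3.2*v - 2.54)^2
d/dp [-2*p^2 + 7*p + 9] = 7 - 4*p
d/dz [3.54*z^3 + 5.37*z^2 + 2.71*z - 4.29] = 10.62*z^2 + 10.74*z + 2.71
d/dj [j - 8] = 1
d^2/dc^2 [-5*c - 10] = 0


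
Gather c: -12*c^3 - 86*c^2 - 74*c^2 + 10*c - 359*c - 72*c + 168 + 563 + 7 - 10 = -12*c^3 - 160*c^2 - 421*c + 728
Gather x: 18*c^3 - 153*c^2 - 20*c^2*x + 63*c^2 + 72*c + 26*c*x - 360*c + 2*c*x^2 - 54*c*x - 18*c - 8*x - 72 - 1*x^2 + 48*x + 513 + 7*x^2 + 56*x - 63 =18*c^3 - 90*c^2 - 306*c + x^2*(2*c + 6) + x*(-20*c^2 - 28*c + 96) + 378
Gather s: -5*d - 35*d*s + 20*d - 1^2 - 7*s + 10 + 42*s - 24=15*d + s*(35 - 35*d) - 15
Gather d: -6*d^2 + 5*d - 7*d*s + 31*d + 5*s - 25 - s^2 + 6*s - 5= -6*d^2 + d*(36 - 7*s) - s^2 + 11*s - 30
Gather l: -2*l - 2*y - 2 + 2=-2*l - 2*y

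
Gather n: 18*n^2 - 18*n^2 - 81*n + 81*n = 0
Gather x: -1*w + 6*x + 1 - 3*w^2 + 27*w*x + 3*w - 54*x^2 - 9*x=-3*w^2 + 2*w - 54*x^2 + x*(27*w - 3) + 1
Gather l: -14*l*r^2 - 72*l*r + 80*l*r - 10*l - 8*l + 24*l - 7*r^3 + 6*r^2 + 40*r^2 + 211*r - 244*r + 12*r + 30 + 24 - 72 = l*(-14*r^2 + 8*r + 6) - 7*r^3 + 46*r^2 - 21*r - 18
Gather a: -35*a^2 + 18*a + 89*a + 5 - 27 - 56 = -35*a^2 + 107*a - 78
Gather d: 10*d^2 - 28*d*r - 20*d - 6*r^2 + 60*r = 10*d^2 + d*(-28*r - 20) - 6*r^2 + 60*r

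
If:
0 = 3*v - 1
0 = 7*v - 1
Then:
No Solution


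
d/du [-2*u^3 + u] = 1 - 6*u^2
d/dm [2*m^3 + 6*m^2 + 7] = 6*m*(m + 2)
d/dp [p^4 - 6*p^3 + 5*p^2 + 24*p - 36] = 4*p^3 - 18*p^2 + 10*p + 24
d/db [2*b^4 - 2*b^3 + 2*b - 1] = 8*b^3 - 6*b^2 + 2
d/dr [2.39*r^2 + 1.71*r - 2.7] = 4.78*r + 1.71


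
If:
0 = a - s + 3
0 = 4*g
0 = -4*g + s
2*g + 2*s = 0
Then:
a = -3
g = 0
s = 0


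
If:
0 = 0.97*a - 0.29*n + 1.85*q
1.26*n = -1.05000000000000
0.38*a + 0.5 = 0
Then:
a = -1.32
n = -0.83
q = 0.56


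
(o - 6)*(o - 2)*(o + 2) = o^3 - 6*o^2 - 4*o + 24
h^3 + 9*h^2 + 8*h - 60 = (h - 2)*(h + 5)*(h + 6)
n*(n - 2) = n^2 - 2*n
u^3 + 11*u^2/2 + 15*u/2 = u*(u + 5/2)*(u + 3)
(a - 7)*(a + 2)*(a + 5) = a^3 - 39*a - 70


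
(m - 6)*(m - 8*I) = m^2 - 6*m - 8*I*m + 48*I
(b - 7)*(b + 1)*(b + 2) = b^3 - 4*b^2 - 19*b - 14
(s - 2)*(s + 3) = s^2 + s - 6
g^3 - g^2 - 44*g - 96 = (g - 8)*(g + 3)*(g + 4)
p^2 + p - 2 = (p - 1)*(p + 2)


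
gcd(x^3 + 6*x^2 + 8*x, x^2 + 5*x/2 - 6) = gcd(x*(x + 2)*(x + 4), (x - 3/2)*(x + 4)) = x + 4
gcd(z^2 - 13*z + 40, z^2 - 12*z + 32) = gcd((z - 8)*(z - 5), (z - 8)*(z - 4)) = z - 8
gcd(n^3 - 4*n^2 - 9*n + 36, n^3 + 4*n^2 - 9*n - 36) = n^2 - 9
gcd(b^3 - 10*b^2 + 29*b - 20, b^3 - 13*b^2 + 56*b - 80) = b^2 - 9*b + 20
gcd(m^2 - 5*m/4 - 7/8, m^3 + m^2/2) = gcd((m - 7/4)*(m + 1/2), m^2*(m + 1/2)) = m + 1/2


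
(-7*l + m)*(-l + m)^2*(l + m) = -7*l^4 + 8*l^3*m + 6*l^2*m^2 - 8*l*m^3 + m^4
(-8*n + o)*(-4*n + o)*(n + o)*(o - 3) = 32*n^3*o - 96*n^3 + 20*n^2*o^2 - 60*n^2*o - 11*n*o^3 + 33*n*o^2 + o^4 - 3*o^3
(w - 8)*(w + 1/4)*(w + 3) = w^3 - 19*w^2/4 - 101*w/4 - 6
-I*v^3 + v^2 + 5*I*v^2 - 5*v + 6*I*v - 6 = (v - 6)*(v + 1)*(-I*v + 1)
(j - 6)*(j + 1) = j^2 - 5*j - 6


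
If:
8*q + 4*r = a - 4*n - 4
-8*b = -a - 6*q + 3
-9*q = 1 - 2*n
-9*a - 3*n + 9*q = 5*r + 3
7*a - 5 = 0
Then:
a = 5/7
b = -533/3136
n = 1873/1568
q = 121/784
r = -3645/1568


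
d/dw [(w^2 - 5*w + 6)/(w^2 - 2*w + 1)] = (3*w - 7)/(w^3 - 3*w^2 + 3*w - 1)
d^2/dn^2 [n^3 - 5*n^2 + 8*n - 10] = 6*n - 10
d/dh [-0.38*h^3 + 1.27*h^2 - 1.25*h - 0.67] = -1.14*h^2 + 2.54*h - 1.25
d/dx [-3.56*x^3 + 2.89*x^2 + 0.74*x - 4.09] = -10.68*x^2 + 5.78*x + 0.74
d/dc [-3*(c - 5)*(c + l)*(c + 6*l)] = -9*c^2 - 42*c*l + 30*c - 18*l^2 + 105*l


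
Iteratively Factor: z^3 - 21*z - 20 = (z + 4)*(z^2 - 4*z - 5) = (z + 1)*(z + 4)*(z - 5)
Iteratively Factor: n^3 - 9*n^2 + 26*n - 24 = (n - 3)*(n^2 - 6*n + 8) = (n - 3)*(n - 2)*(n - 4)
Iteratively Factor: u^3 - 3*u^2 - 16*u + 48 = (u + 4)*(u^2 - 7*u + 12) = (u - 4)*(u + 4)*(u - 3)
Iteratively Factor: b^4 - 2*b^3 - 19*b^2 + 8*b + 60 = (b - 5)*(b^3 + 3*b^2 - 4*b - 12) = (b - 5)*(b - 2)*(b^2 + 5*b + 6) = (b - 5)*(b - 2)*(b + 2)*(b + 3)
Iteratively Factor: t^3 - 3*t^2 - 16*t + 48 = (t + 4)*(t^2 - 7*t + 12) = (t - 3)*(t + 4)*(t - 4)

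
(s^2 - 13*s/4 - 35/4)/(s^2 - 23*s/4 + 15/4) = (4*s + 7)/(4*s - 3)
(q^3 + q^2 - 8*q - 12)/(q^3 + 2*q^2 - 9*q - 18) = (q + 2)/(q + 3)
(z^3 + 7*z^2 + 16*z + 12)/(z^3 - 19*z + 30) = (z^3 + 7*z^2 + 16*z + 12)/(z^3 - 19*z + 30)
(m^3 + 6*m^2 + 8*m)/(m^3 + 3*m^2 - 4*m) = (m + 2)/(m - 1)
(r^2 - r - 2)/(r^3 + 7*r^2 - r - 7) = (r - 2)/(r^2 + 6*r - 7)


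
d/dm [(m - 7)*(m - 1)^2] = 3*(m - 5)*(m - 1)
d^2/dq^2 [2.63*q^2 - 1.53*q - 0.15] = 5.26000000000000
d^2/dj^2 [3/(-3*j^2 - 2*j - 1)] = 6*(9*j^2 + 6*j - 4*(3*j + 1)^2 + 3)/(3*j^2 + 2*j + 1)^3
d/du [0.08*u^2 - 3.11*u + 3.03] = 0.16*u - 3.11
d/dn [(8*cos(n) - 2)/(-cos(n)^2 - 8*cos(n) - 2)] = 4*(cos(n) - cos(2*n) + 7)*sin(n)/(cos(n)^2 + 8*cos(n) + 2)^2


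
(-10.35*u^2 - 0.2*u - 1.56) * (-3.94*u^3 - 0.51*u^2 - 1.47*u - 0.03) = 40.779*u^5 + 6.0665*u^4 + 21.4629*u^3 + 1.4001*u^2 + 2.2992*u + 0.0468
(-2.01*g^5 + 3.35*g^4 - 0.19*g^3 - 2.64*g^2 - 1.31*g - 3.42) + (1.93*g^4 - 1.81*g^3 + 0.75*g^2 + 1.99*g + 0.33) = -2.01*g^5 + 5.28*g^4 - 2.0*g^3 - 1.89*g^2 + 0.68*g - 3.09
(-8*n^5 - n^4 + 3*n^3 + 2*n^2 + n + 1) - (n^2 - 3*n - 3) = -8*n^5 - n^4 + 3*n^3 + n^2 + 4*n + 4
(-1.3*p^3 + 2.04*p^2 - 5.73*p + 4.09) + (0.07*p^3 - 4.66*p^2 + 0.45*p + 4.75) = -1.23*p^3 - 2.62*p^2 - 5.28*p + 8.84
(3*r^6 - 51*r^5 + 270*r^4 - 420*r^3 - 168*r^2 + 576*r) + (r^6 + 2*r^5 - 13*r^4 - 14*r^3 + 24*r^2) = 4*r^6 - 49*r^5 + 257*r^4 - 434*r^3 - 144*r^2 + 576*r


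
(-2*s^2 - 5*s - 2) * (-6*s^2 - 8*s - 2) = 12*s^4 + 46*s^3 + 56*s^2 + 26*s + 4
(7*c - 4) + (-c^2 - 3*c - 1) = -c^2 + 4*c - 5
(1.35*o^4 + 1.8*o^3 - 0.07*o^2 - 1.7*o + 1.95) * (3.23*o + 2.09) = 4.3605*o^5 + 8.6355*o^4 + 3.5359*o^3 - 5.6373*o^2 + 2.7455*o + 4.0755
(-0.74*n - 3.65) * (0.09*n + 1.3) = -0.0666*n^2 - 1.2905*n - 4.745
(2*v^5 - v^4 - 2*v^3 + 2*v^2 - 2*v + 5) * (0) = 0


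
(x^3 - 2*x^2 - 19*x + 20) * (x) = x^4 - 2*x^3 - 19*x^2 + 20*x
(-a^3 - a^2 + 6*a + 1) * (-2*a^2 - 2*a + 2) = 2*a^5 + 4*a^4 - 12*a^3 - 16*a^2 + 10*a + 2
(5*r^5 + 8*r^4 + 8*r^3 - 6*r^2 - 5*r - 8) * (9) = 45*r^5 + 72*r^4 + 72*r^3 - 54*r^2 - 45*r - 72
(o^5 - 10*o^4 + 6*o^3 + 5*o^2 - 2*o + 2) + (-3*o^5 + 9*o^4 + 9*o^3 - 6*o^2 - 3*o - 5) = -2*o^5 - o^4 + 15*o^3 - o^2 - 5*o - 3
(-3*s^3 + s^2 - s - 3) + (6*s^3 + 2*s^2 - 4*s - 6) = 3*s^3 + 3*s^2 - 5*s - 9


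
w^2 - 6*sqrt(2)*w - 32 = (w - 8*sqrt(2))*(w + 2*sqrt(2))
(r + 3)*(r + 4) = r^2 + 7*r + 12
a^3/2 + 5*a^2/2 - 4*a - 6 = (a/2 + 1/2)*(a - 2)*(a + 6)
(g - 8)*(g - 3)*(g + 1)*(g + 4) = g^4 - 6*g^3 - 27*g^2 + 76*g + 96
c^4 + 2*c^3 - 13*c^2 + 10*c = c*(c - 2)*(c - 1)*(c + 5)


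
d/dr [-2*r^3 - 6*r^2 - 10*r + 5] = -6*r^2 - 12*r - 10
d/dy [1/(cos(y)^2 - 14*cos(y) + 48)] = 2*(cos(y) - 7)*sin(y)/(cos(y)^2 - 14*cos(y) + 48)^2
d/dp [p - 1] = 1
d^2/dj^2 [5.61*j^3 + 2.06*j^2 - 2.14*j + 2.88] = 33.66*j + 4.12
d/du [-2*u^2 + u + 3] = 1 - 4*u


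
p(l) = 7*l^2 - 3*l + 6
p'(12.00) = 165.00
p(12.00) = 978.00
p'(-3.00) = -45.00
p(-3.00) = 78.00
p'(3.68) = 48.52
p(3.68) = 89.76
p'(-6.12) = -88.68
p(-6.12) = 286.54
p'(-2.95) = -44.30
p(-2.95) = 75.77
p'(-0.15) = -5.10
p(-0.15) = 6.61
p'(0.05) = -2.30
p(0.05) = 5.87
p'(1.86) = 23.04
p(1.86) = 24.64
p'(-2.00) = -31.00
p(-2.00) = 40.00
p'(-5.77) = -83.78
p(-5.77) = 256.36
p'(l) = 14*l - 3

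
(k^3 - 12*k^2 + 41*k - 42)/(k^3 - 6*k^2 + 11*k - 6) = (k - 7)/(k - 1)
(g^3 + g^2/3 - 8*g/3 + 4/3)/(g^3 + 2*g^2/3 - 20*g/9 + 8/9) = 3*(g - 1)/(3*g - 2)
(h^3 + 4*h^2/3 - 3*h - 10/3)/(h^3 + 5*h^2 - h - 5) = (3*h^2 + h - 10)/(3*(h^2 + 4*h - 5))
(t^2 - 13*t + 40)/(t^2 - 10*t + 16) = (t - 5)/(t - 2)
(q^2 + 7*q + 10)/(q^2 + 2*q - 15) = (q + 2)/(q - 3)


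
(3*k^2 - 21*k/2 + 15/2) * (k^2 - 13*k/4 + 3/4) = 3*k^4 - 81*k^3/4 + 351*k^2/8 - 129*k/4 + 45/8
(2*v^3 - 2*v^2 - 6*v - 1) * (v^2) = 2*v^5 - 2*v^4 - 6*v^3 - v^2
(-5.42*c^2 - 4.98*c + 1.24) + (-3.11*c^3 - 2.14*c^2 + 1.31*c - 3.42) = -3.11*c^3 - 7.56*c^2 - 3.67*c - 2.18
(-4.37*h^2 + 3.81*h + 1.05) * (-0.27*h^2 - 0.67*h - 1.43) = 1.1799*h^4 + 1.8992*h^3 + 3.4129*h^2 - 6.1518*h - 1.5015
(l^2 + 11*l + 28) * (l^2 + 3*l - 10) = l^4 + 14*l^3 + 51*l^2 - 26*l - 280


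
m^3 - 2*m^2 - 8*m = m*(m - 4)*(m + 2)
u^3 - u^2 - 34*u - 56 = (u - 7)*(u + 2)*(u + 4)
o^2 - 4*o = o*(o - 4)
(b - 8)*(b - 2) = b^2 - 10*b + 16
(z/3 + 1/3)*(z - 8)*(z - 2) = z^3/3 - 3*z^2 + 2*z + 16/3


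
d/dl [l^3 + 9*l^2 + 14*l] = 3*l^2 + 18*l + 14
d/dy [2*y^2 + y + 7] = 4*y + 1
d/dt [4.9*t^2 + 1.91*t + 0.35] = 9.8*t + 1.91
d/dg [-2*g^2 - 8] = -4*g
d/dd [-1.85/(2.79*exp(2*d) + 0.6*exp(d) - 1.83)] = (10.323*exp(d) + 1.11)*exp(d)/(2.79*exp(2*d) + 0.6*exp(d) - 1.83)^2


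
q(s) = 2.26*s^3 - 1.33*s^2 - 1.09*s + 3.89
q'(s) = 6.78*s^2 - 2.66*s - 1.09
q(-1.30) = -1.91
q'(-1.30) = 13.83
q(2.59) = 31.41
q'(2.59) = 37.50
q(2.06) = 15.76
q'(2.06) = 22.20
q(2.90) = 44.66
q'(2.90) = 48.22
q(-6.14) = -562.69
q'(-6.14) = 270.85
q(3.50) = 80.68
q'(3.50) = 72.66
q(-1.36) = -2.77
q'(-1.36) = 15.07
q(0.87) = 3.42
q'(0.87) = 1.73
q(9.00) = 1533.89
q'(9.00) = 524.15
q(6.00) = 437.63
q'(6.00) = 227.03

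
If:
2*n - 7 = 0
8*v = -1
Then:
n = 7/2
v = -1/8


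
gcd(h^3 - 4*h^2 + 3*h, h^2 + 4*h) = h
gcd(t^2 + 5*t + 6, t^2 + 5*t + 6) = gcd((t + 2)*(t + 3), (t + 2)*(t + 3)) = t^2 + 5*t + 6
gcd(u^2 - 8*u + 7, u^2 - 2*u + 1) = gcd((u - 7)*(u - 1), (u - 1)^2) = u - 1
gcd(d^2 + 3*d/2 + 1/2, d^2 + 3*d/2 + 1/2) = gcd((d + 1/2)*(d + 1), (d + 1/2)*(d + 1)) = d^2 + 3*d/2 + 1/2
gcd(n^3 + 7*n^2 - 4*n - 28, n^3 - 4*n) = n^2 - 4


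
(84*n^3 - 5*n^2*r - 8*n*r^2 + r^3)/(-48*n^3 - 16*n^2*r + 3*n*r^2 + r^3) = (-7*n + r)/(4*n + r)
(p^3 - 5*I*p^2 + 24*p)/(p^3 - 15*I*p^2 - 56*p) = (p + 3*I)/(p - 7*I)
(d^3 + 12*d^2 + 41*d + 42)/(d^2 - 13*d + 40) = (d^3 + 12*d^2 + 41*d + 42)/(d^2 - 13*d + 40)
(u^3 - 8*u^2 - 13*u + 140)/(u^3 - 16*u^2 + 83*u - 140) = (u + 4)/(u - 4)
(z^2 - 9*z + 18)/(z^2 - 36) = (z - 3)/(z + 6)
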